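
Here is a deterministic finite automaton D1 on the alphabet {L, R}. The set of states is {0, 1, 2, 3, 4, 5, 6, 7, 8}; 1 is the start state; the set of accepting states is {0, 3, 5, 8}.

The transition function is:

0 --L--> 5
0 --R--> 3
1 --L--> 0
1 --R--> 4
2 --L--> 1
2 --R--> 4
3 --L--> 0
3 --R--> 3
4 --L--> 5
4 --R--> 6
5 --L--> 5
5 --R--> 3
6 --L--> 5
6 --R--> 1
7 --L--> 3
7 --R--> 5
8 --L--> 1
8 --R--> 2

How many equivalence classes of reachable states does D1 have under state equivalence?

First remove the unreachable states {2,7,8}; 6 states remain.
Initial partition by acceptance: {0,3,5} | {1,4,6}.
Stable partition: {0,3,5} | {1,4,6} — 2 equivalence classes.

2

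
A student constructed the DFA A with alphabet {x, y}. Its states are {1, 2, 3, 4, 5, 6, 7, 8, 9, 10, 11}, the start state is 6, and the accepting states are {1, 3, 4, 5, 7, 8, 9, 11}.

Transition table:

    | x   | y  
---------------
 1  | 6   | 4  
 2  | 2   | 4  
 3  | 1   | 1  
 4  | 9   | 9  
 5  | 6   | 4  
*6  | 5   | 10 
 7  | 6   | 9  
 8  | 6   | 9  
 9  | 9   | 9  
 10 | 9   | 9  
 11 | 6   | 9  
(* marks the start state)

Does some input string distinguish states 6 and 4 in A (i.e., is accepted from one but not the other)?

States {1,2,3,7,8,11} cannot be reached from the start state, so discard them.
P0 = {4,5,9} | {6,10}.
Split {4,5,9} by δ(·,x) → {4,9} and {5}.
Refine {6,10} on symbol x: members go to different blocks, giving {6} and {10}.
Stable partition: {4,9} | {6} | {5} | {10} — 4 equivalence classes.
6 and 4 end up in different blocks, so they are distinguishable. For instance, the string 'ε' is accepted from only 4.

Yes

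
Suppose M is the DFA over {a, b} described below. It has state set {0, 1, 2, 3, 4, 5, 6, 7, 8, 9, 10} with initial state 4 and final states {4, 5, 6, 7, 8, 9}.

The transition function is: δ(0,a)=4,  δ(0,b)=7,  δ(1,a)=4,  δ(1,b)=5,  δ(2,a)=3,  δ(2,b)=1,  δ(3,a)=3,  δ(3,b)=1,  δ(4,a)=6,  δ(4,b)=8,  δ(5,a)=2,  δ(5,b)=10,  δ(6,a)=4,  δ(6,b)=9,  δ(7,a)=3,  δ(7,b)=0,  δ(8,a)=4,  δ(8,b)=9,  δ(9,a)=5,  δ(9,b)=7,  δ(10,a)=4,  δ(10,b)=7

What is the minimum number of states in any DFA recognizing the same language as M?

6

Every state is reachable, so we keep all 11.
Start with accepting vs non-accepting: {4,5,6,7,8,9} | {0,1,2,3,10}.
On input a, block {4,5,6,7,8,9} splits into {4,6,8,9} and {5,7}.
Split {4,6,8,9} by δ(·,a) → {4,6,8} and {9}.
On input b, block {4,6,8} splits into {6,8} and {4}.
On input a, block {0,1,2,3,10} splits into {0,1,10} and {2,3}.
Stable partition: {6,8} | {0,1,10} | {5,7} | {9} | {4} | {2,3} — 6 equivalence classes.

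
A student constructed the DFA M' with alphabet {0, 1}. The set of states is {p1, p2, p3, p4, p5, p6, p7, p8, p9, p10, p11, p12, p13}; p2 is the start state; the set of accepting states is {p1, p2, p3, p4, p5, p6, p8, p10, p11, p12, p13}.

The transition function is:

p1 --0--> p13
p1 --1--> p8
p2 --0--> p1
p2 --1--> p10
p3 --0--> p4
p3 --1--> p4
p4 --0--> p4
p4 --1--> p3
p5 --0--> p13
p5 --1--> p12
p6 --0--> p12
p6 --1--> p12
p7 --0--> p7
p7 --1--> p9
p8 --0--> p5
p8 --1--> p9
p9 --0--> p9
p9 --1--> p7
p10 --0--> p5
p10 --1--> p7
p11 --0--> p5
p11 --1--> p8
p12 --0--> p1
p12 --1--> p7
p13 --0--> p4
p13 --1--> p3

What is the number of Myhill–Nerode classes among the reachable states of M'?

5

First remove the unreachable states {p6,p11}; 11 states remain.
Initial partition by acceptance: {p1,p2,p3,p4,p5,p8,p10,p12,p13} | {p7,p9}.
On input 1, block {p1,p2,p3,p4,p5,p8,p10,p12,p13} splits into {p1,p2,p3,p4,p5,p13} and {p8,p10,p12}.
Refine {p1,p2,p3,p4,p5,p13} on symbol 1: members go to different blocks, giving {p1,p2,p5} and {p3,p4,p13}.
Split {p1,p2,p5} by δ(·,0) → {p1,p5} and {p2}.
The partition is now stable with 5 blocks: {p1,p5} | {p7,p9} | {p8,p10,p12} | {p3,p4,p13} | {p2}.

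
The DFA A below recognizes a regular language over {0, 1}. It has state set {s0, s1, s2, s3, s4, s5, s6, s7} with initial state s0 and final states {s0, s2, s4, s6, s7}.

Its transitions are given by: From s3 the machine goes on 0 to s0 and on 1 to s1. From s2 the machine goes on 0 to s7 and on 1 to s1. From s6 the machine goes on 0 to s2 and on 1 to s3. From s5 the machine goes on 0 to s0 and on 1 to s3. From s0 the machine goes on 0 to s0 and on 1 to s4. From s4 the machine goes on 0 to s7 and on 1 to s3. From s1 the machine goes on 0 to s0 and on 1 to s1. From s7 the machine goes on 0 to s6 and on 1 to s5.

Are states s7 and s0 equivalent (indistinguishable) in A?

P0 = {s0,s2,s4,s6,s7} | {s1,s3,s5}.
Refine {s0,s2,s4,s6,s7} on symbol 1: members go to different blocks, giving {s2,s4,s6,s7} and {s0}.
No further refinement is possible. Final partition (3 blocks): {s2,s4,s6,s7} | {s1,s3,s5} | {s0}.
s7 and s0 end up in different blocks, so they are distinguishable. For instance, the string '1' is accepted from only s0.

No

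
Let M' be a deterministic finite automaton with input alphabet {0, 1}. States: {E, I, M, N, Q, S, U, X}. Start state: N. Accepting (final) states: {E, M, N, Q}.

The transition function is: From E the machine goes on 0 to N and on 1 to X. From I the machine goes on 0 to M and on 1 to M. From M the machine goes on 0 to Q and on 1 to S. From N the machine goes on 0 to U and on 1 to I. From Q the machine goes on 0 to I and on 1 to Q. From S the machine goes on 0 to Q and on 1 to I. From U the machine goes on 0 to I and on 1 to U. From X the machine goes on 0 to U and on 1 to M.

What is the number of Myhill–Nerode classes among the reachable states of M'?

6

First remove the unreachable states {E,X}; 6 states remain.
P0 = {M,N,Q} | {I,S,U}.
On input 0, block {M,N,Q} splits into {N,Q} and {M}.
Split {N,Q} by δ(·,1) → {Q} and {N}.
On input 0, block {I,S,U} splits into {I} and {S} and {U}.
Stable partition: {Q} | {I} | {M} | {N} | {S} | {U} — 6 equivalence classes.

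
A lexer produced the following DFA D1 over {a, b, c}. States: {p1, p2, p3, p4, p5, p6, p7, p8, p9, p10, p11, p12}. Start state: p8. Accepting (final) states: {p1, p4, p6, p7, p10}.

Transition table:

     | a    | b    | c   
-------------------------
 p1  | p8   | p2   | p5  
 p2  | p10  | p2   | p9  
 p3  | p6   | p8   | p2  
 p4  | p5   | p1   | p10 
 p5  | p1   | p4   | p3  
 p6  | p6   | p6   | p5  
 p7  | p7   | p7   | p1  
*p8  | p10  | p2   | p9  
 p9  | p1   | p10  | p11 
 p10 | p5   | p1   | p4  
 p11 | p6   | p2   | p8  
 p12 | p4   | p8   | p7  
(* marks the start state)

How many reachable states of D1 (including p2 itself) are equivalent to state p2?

States {p7,p12} cannot be reached from the start state, so discard them.
Initial partition by acceptance: {p1,p4,p6,p10} | {p2,p3,p5,p8,p9,p11}.
Refine {p1,p4,p6,p10} on symbol a: members go to different blocks, giving {p1,p4,p10} and {p6}.
Split {p1,p4,p10} by δ(·,b) → {p4,p10} and {p1}.
Refine {p2,p3,p5,p8,p9,p11} on symbol a: members go to different blocks, giving {p2,p8} and {p3,p11} and {p5,p9}.
Stable partition: {p4,p10} | {p2,p8} | {p6} | {p1} | {p3,p11} | {p5,p9} — 6 equivalence classes.
The equivalence class containing p2 is {p2,p8}, of size 2.

2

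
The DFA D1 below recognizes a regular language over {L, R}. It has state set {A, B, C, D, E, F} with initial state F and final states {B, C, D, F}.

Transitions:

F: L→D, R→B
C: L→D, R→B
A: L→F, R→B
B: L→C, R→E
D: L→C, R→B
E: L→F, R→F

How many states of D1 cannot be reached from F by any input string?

1

Starting at F and following transitions, the reachable set is {B, C, D, E, F}. That leaves A unreachable — 1 in total.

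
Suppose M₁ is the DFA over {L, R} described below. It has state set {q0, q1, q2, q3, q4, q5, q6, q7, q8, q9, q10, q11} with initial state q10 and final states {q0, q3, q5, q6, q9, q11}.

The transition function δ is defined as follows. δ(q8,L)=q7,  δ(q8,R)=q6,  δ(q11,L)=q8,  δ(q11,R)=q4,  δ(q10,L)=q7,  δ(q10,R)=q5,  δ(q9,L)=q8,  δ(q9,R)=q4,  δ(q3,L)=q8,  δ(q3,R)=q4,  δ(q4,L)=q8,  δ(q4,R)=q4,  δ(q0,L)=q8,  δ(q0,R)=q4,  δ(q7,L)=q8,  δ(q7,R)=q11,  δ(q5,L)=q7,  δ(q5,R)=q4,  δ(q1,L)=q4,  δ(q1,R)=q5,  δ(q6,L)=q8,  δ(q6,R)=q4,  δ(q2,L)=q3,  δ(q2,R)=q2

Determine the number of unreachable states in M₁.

No path from q10 leads to q0, q1, q2, q3, q9; the other 7 states are all reachable.

5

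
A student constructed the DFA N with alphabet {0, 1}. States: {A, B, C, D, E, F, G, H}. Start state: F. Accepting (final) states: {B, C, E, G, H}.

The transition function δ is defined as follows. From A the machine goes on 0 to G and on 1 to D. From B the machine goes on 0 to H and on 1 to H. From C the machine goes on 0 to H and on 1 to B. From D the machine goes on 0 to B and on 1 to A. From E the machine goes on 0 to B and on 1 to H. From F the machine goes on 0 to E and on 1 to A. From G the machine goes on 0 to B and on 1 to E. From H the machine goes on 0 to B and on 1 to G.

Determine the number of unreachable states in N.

1

No path from F leads to C; the other 7 states are all reachable.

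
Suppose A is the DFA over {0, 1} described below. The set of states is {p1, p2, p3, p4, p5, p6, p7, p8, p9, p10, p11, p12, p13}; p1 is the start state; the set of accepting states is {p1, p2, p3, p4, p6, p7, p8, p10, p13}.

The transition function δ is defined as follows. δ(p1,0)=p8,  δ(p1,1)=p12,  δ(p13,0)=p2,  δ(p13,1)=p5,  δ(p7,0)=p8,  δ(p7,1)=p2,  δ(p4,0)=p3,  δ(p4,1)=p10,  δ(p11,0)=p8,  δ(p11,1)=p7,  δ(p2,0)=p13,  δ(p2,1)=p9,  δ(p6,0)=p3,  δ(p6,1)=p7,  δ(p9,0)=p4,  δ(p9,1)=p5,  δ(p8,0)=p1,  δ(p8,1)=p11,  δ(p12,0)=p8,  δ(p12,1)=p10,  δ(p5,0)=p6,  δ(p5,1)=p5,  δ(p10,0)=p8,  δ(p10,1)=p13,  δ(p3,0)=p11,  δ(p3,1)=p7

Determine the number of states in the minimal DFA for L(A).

Every state is reachable, so we keep all 13.
Start with accepting vs non-accepting: {p1,p2,p3,p4,p6,p7,p8,p10,p13} | {p5,p9,p11,p12}.
Refine {p1,p2,p3,p4,p6,p7,p8,p10,p13} on symbol 0: members go to different blocks, giving {p1,p2,p4,p6,p7,p8,p10,p13} and {p3}.
Split {p1,p2,p4,p6,p7,p8,p10,p13} by δ(·,0) → {p1,p2,p7,p8,p10,p13} and {p4,p6}.
Refine {p1,p2,p7,p8,p10,p13} on symbol 1: members go to different blocks, giving {p1,p2,p8,p13} and {p7,p10}.
Split {p5,p9,p11,p12} by δ(·,0) → {p5,p9} and {p11,p12}.
On input 1, block {p1,p2,p8,p13} splits into {p1,p8} and {p2,p13}.
No further refinement is possible. Final partition (7 blocks): {p1,p8} | {p5,p9} | {p3} | {p4,p6} | {p7,p10} | {p11,p12} | {p2,p13}.

7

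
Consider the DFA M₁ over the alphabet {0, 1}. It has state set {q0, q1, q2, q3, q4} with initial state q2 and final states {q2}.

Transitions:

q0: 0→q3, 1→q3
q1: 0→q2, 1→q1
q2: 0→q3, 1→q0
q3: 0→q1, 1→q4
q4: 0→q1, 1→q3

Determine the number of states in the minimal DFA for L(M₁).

Every state is reachable, so we keep all 5.
Initial partition by acceptance: {q2} | {q0,q1,q3,q4}.
Refine {q0,q1,q3,q4} on symbol 0: members go to different blocks, giving {q0,q3,q4} and {q1}.
On input 0, block {q0,q3,q4} splits into {q3,q4} and {q0}.
The partition is now stable with 4 blocks: {q2} | {q3,q4} | {q1} | {q0}.

4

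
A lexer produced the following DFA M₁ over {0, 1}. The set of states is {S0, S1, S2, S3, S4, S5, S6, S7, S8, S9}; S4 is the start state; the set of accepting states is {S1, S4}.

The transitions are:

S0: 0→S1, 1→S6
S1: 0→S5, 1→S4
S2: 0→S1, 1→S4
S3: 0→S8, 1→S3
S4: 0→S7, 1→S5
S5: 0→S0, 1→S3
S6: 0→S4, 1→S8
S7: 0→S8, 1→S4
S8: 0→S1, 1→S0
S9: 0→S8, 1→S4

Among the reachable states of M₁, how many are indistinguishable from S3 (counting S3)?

1

First remove the unreachable states {S2,S9}; 8 states remain.
Start with accepting vs non-accepting: {S1,S4} | {S0,S3,S5,S6,S7,S8}.
On input 1, block {S1,S4} splits into {S1} and {S4}.
On input 0, block {S0,S3,S5,S6,S7,S8} splits into {S3,S5,S7} and {S0,S8} and {S6}.
Split {S3,S5,S7} by δ(·,1) → {S3,S5} and {S7}.
Split {S0,S8} by δ(·,1) → {S0} and {S8}.
On input 0, block {S3,S5} splits into {S3} and {S5}.
Stable partition: {S1} | {S3} | {S4} | {S0} | {S6} | {S7} | {S8} | {S5} — 8 equivalence classes.
State S3 belongs to the block {S3}, which has 1 states.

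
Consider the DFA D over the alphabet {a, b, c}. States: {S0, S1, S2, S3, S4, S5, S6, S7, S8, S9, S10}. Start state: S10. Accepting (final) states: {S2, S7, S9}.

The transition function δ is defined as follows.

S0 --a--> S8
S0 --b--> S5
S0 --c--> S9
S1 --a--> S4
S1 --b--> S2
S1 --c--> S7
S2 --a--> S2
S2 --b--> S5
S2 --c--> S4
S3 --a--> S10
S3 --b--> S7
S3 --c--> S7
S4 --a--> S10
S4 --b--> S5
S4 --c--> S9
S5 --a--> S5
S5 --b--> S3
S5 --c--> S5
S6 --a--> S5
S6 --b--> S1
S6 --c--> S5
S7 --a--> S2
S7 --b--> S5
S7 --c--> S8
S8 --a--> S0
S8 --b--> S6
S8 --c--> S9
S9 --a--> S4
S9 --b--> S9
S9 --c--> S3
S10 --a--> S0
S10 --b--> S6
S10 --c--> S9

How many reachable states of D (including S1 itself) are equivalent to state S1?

2

All states are reachable from the start state.
Start with accepting vs non-accepting: {S2,S7,S9} | {S0,S1,S3,S4,S5,S6,S8,S10}.
On input a, block {S2,S7,S9} splits into {S2,S7} and {S9}.
Split {S0,S1,S3,S4,S5,S6,S8,S10} by δ(·,b) → {S0,S4,S5,S6,S8,S10} and {S1,S3}.
On input b, block {S0,S4,S5,S6,S8,S10} splits into {S0,S4,S8,S10} and {S5,S6}.
The partition is now stable with 5 blocks: {S2,S7} | {S0,S4,S8,S10} | {S9} | {S1,S3} | {S5,S6}.
State S1 belongs to the block {S1,S3}, which has 2 states.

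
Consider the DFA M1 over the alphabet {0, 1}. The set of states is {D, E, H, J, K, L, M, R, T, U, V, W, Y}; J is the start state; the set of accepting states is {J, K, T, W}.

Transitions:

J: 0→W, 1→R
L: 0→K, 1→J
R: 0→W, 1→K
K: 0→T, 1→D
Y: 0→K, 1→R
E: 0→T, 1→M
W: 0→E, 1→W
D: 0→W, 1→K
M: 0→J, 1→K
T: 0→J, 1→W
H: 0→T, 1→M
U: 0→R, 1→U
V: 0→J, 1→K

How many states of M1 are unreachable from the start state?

Starting at J and following transitions, the reachable set is {D, E, J, K, M, R, T, W}. That leaves H, L, U, V, Y unreachable — 5 in total.

5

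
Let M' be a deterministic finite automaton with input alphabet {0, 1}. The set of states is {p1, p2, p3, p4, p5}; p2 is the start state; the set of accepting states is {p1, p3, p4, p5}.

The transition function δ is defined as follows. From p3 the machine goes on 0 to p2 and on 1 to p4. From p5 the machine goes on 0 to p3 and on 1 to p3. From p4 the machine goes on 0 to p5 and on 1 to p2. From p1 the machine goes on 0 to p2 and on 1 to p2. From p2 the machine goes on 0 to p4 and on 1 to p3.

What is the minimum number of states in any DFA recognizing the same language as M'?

4

States {p1} cannot be reached from the start state, so discard them.
P0 = {p3,p4,p5} | {p2}.
On input 0, block {p3,p4,p5} splits into {p4,p5} and {p3}.
Refine {p4,p5} on symbol 0: members go to different blocks, giving {p4} and {p5}.
The partition is now stable with 4 blocks: {p4} | {p2} | {p3} | {p5}.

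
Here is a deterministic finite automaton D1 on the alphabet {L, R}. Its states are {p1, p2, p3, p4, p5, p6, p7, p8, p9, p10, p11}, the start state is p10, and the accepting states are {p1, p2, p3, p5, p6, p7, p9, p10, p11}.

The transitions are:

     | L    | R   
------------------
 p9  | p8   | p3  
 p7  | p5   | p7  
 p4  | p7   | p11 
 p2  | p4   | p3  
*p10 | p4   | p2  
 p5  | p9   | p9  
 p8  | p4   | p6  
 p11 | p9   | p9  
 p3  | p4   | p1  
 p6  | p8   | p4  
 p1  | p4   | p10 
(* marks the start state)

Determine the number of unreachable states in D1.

A breadth-first search from the start state visits every state.

0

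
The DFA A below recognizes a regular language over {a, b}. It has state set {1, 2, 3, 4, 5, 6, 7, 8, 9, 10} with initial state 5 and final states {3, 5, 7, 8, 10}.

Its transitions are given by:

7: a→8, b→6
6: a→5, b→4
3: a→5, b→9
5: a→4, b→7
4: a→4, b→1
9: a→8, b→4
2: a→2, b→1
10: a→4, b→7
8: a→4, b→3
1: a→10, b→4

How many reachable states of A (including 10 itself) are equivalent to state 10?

Reachable states from the start: {1,3,4,5,6,7,8,9,10}. Unreachable: {2} — drop them.
Initial partition by acceptance: {3,5,7,8,10} | {1,4,6,9}.
On input a, block {3,5,7,8,10} splits into {5,8,10} and {3,7}.
On input a, block {1,4,6,9} splits into {1,6,9} and {4}.
The partition is now stable with 4 blocks: {5,8,10} | {1,6,9} | {3,7} | {4}.
The equivalence class containing 10 is {5,8,10}, of size 3.

3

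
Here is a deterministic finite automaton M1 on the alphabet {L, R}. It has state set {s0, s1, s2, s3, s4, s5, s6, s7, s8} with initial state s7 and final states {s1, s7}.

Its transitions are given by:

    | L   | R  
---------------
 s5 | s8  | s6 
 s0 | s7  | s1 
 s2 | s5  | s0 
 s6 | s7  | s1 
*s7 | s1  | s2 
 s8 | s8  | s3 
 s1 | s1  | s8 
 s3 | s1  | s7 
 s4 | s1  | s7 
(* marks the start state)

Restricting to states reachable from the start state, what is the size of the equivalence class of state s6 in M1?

States {s4} cannot be reached from the start state, so discard them.
Initial partition by acceptance: {s1,s7} | {s0,s2,s3,s5,s6,s8}.
Refine {s0,s2,s3,s5,s6,s8} on symbol L: members go to different blocks, giving {s0,s3,s6} and {s2,s5,s8}.
Stable partition: {s1,s7} | {s0,s3,s6} | {s2,s5,s8} — 3 equivalence classes.
State s6 belongs to the block {s0,s3,s6}, which has 3 states.

3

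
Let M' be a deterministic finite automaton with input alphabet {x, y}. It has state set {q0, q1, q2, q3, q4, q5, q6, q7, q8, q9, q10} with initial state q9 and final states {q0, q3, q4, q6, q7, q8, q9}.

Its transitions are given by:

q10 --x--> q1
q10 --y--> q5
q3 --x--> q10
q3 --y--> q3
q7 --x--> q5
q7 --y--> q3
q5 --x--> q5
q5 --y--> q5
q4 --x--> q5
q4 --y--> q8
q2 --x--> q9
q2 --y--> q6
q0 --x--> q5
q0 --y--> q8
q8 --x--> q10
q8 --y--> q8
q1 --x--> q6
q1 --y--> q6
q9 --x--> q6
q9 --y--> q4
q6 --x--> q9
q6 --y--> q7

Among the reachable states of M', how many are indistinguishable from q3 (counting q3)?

Reachable states from the start: {q1,q3,q4,q5,q6,q7,q8,q9,q10}. Unreachable: {q0,q2} — drop them.
Initial partition by acceptance: {q3,q4,q6,q7,q8,q9} | {q1,q5,q10}.
Refine {q3,q4,q6,q7,q8,q9} on symbol x: members go to different blocks, giving {q3,q4,q7,q8} and {q6,q9}.
On input x, block {q1,q5,q10} splits into {q5,q10} and {q1}.
Split {q5,q10} by δ(·,x) → {q5} and {q10}.
Split {q3,q4,q7,q8} by δ(·,x) → {q3,q8} and {q4,q7}.
No further refinement is possible. Final partition (6 blocks): {q3,q8} | {q5} | {q6,q9} | {q1} | {q10} | {q4,q7}.
The equivalence class containing q3 is {q3,q8}, of size 2.

2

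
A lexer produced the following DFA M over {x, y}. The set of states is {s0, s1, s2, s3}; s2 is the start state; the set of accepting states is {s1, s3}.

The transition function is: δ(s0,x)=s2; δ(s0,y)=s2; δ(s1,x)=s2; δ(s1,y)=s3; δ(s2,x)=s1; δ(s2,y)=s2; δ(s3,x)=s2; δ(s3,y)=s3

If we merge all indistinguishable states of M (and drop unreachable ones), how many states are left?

Reachable states from the start: {s1,s2,s3}. Unreachable: {s0} — drop them.
Initial partition by acceptance: {s1,s3} | {s2}.
The partition is now stable with 2 blocks: {s1,s3} | {s2}.

2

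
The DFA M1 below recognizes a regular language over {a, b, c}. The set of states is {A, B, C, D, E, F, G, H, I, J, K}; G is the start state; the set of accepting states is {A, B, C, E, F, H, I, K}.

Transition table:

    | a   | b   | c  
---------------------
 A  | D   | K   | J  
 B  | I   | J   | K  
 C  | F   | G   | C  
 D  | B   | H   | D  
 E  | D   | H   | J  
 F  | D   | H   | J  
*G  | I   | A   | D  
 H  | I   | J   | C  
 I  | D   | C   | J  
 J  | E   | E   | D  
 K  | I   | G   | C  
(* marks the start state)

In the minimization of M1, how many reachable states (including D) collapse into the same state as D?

All states are reachable from the start state.
Initial partition by acceptance: {A,B,C,E,F,H,I,K} | {D,G,J}.
On input a, block {A,B,C,E,F,H,I,K} splits into {A,E,F,I} and {B,C,H,K}.
Split {D,G,J} by δ(·,a) → {G,J} and {D}.
Stable partition: {A,E,F,I} | {G,J} | {B,C,H,K} | {D} — 4 equivalence classes.
The equivalence class containing D is {D}, of size 1.

1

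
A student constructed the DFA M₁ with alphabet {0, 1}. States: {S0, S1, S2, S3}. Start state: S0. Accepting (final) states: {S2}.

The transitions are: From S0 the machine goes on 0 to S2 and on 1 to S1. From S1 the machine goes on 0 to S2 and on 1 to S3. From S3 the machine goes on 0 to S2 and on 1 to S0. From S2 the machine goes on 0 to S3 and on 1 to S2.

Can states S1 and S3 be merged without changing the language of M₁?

P0 = {S2} | {S0,S1,S3}.
Stable partition: {S2} | {S0,S1,S3} — 2 equivalence classes.
S1 and S3 lie in the same block of the stable partition, so they are equivalent — no string distinguishes them.

Yes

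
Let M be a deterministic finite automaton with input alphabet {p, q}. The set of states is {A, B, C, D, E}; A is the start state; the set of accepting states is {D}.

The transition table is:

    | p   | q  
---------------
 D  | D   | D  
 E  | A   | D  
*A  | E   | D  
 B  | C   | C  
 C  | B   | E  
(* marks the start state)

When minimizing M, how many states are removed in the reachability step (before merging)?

Starting at A and following transitions, the reachable set is {A, D, E}. That leaves B, C unreachable — 2 in total.

2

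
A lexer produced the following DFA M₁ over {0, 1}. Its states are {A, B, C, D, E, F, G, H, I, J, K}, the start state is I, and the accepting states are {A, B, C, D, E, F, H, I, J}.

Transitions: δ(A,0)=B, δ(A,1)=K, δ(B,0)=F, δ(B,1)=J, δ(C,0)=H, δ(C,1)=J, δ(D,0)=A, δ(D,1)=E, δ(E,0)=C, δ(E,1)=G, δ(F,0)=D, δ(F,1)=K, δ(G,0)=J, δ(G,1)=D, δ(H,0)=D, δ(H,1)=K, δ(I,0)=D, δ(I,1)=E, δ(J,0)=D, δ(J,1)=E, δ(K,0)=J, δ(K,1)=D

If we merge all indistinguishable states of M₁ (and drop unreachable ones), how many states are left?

P0 = {A,B,C,D,E,F,H,I,J} | {G,K}.
On input 1, block {A,B,C,D,E,F,H,I,J} splits into {B,C,D,I,J} and {A,E,F,H}.
Split {B,C,D,I,J} by δ(·,0) → {B,C,D} and {I,J}.
Refine {B,C,D} on symbol 1: members go to different blocks, giving {B,C} and {D}.
Refine {A,E,F,H} on symbol 0: members go to different blocks, giving {A,E} and {F,H}.
The partition is now stable with 6 blocks: {B,C} | {G,K} | {A,E} | {I,J} | {D} | {F,H}.

6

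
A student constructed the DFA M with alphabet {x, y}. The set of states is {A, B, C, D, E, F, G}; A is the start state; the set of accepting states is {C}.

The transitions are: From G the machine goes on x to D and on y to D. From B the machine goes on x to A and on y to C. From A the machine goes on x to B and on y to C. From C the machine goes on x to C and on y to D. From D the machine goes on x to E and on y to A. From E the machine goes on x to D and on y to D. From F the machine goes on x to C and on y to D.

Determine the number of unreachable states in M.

2

No path from A leads to F, G; the other 5 states are all reachable.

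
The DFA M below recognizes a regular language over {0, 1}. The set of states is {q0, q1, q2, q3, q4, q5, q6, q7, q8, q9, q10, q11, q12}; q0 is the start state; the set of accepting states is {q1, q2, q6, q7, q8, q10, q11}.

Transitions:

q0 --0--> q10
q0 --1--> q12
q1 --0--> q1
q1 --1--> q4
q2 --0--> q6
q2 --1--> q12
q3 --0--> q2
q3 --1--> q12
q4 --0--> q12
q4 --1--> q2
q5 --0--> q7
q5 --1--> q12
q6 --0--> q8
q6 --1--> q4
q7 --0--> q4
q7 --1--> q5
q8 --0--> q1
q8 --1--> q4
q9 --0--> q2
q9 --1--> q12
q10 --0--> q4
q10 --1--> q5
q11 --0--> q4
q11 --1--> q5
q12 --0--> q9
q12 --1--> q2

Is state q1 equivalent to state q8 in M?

States {q3,q11} cannot be reached from the start state, so discard them.
Start with accepting vs non-accepting: {q1,q2,q6,q7,q8,q10} | {q0,q4,q5,q9,q12}.
On input 0, block {q1,q2,q6,q7,q8,q10} splits into {q1,q2,q6,q8} and {q7,q10}.
Split {q0,q4,q5,q9,q12} by δ(·,0) → {q0,q5} and {q4,q12} and {q9}.
Split {q4,q12} by δ(·,0) → {q4} and {q12}.
On input 1, block {q1,q2,q6,q8} splits into {q1,q6,q8} and {q2}.
Stable partition: {q1,q6,q8} | {q0,q5} | {q7,q10} | {q4} | {q9} | {q12} | {q2} — 7 equivalence classes.
q1 and q8 lie in the same block of the stable partition, so they are equivalent — no string distinguishes them.

Yes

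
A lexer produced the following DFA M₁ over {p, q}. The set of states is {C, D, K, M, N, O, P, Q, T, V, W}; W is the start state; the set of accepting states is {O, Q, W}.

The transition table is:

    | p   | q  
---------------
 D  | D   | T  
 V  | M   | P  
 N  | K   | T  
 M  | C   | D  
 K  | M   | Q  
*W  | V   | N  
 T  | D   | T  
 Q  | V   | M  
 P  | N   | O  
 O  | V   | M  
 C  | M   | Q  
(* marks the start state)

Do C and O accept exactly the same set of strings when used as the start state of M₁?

All states are reachable from the start state.
P0 = {O,Q,W} | {C,D,K,M,N,P,T,V}.
On input q, block {C,D,K,M,N,P,T,V} splits into {D,M,N,T,V} and {C,K,P}.
Split {D,M,N,T,V} by δ(·,p) → {D,T,V} and {M,N}.
Split {D,T,V} by δ(·,p) → {D,T} and {V}.
Stable partition: {O,Q,W} | {D,T} | {C,K,P} | {M,N} | {V} — 5 equivalence classes.
C and O end up in different blocks, so they are distinguishable. For instance, the string 'ε' is accepted from only O.

No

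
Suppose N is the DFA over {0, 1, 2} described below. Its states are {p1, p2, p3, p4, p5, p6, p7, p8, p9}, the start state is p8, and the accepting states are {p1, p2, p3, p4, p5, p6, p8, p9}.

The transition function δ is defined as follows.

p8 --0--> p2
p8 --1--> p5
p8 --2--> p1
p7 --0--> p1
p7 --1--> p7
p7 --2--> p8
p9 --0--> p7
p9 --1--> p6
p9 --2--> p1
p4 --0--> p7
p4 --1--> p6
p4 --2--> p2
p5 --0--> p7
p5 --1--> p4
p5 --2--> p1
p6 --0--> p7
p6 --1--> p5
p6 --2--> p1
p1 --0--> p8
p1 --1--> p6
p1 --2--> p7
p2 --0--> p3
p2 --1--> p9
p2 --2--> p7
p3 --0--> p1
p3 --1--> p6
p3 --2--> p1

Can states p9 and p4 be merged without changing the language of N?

Initial partition by acceptance: {p1,p2,p3,p4,p5,p6,p8,p9} | {p7}.
Split {p1,p2,p3,p4,p5,p6,p8,p9} by δ(·,0) → {p1,p2,p3,p8} and {p4,p5,p6,p9}.
On input 2, block {p1,p2,p3,p8} splits into {p1,p2} and {p3,p8}.
Stable partition: {p1,p2} | {p7} | {p4,p5,p6,p9} | {p3,p8} — 4 equivalence classes.
p9 and p4 lie in the same block of the stable partition, so they are equivalent — no string distinguishes them.

Yes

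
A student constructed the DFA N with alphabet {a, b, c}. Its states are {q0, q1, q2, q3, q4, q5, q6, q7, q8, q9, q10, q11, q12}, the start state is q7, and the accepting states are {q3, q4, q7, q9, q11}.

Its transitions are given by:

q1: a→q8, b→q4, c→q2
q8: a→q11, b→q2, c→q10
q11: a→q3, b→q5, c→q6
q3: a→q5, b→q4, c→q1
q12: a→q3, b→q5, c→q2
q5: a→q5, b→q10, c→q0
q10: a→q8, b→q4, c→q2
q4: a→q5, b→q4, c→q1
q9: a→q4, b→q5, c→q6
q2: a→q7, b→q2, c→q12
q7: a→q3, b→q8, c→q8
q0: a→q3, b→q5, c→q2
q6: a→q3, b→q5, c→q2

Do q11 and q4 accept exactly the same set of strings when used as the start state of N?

No

First remove the unreachable states {q9}; 12 states remain.
Initial partition by acceptance: {q3,q4,q7,q11} | {q0,q1,q2,q5,q6,q8,q10,q12}.
Refine {q3,q4,q7,q11} on symbol a: members go to different blocks, giving {q3,q4} and {q7,q11}.
On input a, block {q0,q1,q2,q5,q6,q8,q10,q12} splits into {q0,q6,q12} and {q1,q5,q10} and {q2,q8}.
Split {q7,q11} by δ(·,b) → {q7} and {q11}.
On input a, block {q1,q5,q10} splits into {q1,q10} and {q5}.
Split {q2,q8} by δ(·,a) → {q2} and {q8}.
The partition is now stable with 8 blocks: {q3,q4} | {q0,q6,q12} | {q7} | {q1,q10} | {q2} | {q11} | {q5} | {q8}.
q11 and q4 end up in different blocks, so they are distinguishable. For instance, the string 'a' is accepted from only q11.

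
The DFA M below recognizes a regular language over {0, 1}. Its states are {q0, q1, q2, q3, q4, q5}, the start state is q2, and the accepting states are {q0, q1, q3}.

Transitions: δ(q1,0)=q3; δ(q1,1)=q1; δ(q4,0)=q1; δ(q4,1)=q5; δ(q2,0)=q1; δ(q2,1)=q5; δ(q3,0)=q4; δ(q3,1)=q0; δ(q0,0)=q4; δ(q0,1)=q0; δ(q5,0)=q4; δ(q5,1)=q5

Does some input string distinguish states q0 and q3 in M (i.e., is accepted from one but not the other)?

Every state is reachable, so we keep all 6.
Start with accepting vs non-accepting: {q0,q1,q3} | {q2,q4,q5}.
On input 0, block {q0,q1,q3} splits into {q0,q3} and {q1}.
Split {q2,q4,q5} by δ(·,0) → {q2,q4} and {q5}.
No further refinement is possible. Final partition (4 blocks): {q0,q3} | {q2,q4} | {q1} | {q5}.
q0 and q3 lie in the same block of the stable partition, so they are equivalent — no string distinguishes them.

No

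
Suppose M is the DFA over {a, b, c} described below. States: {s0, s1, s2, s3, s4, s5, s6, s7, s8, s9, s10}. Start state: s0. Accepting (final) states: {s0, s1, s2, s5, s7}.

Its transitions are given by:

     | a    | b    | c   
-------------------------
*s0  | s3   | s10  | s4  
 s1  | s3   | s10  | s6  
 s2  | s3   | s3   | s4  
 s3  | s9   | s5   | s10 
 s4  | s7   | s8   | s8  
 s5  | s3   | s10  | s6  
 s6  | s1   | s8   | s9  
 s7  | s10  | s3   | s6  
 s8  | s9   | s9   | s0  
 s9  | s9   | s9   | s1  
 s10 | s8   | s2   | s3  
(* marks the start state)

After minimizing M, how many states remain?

Start with accepting vs non-accepting: {s0,s1,s2,s5,s7} | {s3,s4,s6,s8,s9,s10}.
On input a, block {s3,s4,s6,s8,s9,s10} splits into {s3,s8,s9,s10} and {s4,s6}.
Refine {s3,s8,s9,s10} on symbol b: members go to different blocks, giving {s3,s10} and {s8,s9}.
Stable partition: {s0,s1,s2,s5,s7} | {s3,s10} | {s4,s6} | {s8,s9} — 4 equivalence classes.

4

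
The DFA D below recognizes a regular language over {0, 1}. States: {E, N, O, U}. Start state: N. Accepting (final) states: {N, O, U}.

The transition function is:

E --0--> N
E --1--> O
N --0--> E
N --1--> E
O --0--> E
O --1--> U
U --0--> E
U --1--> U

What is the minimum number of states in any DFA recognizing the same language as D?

Every state is reachable, so we keep all 4.
Initial partition by acceptance: {N,O,U} | {E}.
Split {N,O,U} by δ(·,1) → {O,U} and {N}.
Stable partition: {O,U} | {E} | {N} — 3 equivalence classes.

3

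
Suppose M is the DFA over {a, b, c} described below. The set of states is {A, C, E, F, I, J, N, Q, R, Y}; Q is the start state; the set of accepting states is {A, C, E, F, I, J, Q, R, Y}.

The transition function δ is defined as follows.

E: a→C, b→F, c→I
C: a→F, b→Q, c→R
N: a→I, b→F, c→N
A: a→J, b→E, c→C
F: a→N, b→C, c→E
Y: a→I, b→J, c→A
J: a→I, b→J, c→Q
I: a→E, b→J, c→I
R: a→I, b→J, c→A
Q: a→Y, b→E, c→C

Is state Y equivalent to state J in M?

All states are reachable from the start state.
Start with accepting vs non-accepting: {A,C,E,F,I,J,Q,R,Y} | {N}.
Split {A,C,E,F,I,J,Q,R,Y} by δ(·,a) → {A,C,E,I,J,Q,R,Y} and {F}.
Split {A,C,E,I,J,Q,R,Y} by δ(·,a) → {A,E,I,J,Q,R,Y} and {C}.
On input a, block {A,E,I,J,Q,R,Y} splits into {A,I,J,Q,R,Y} and {E}.
On input a, block {A,I,J,Q,R,Y} splits into {A,J,Q,R,Y} and {I}.
Split {A,J,Q,R,Y} by δ(·,a) → {J,R,Y} and {A,Q}.
Stable partition: {J,R,Y} | {N} | {F} | {C} | {E} | {I} | {A,Q} — 7 equivalence classes.
Y and J lie in the same block of the stable partition, so they are equivalent — no string distinguishes them.

Yes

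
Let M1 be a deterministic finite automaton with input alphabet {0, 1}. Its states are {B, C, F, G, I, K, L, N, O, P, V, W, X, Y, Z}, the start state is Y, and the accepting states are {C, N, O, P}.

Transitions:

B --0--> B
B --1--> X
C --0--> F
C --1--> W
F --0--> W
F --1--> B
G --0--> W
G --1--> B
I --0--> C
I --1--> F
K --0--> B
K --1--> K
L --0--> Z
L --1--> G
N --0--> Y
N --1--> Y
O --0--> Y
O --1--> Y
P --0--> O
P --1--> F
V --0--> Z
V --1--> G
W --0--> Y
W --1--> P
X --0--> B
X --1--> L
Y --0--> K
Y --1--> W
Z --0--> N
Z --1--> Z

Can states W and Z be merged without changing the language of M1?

No

Reachable states from the start: {B,F,G,K,L,N,O,P,W,X,Y,Z}. Unreachable: {C,I,V} — drop them.
P0 = {N,O,P} | {B,F,G,K,L,W,X,Y,Z}.
On input 0, block {N,O,P} splits into {N,O} and {P}.
Split {B,F,G,K,L,W,X,Y,Z} by δ(·,0) → {B,F,G,K,L,W,X,Y} and {Z}.
Split {B,F,G,K,L,W,X,Y} by δ(·,0) → {B,F,G,K,W,X,Y} and {L}.
Split {B,F,G,K,W,X,Y} by δ(·,1) → {B,F,G,K,Y} and {W} and {X}.
On input 0, block {B,F,G,K,Y} splits into {B,K,Y} and {F,G}.
Refine {B,K,Y} on symbol 1: members go to different blocks, giving {B} and {K} and {Y}.
The partition is now stable with 10 blocks: {N,O} | {B} | {P} | {Z} | {L} | {W} | {X} | {F,G} | {K} | {Y}.
W and Z end up in different blocks, so they are distinguishable. For instance, the string '0' is accepted from only Z.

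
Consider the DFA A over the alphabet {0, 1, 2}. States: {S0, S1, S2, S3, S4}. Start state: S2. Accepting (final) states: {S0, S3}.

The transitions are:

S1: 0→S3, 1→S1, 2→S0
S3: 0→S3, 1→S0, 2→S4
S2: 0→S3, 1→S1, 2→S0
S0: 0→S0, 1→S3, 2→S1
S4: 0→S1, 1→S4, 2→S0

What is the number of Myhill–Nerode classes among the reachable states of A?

4

Every state is reachable, so we keep all 5.
Initial partition by acceptance: {S0,S3} | {S1,S2,S4}.
Split {S1,S2,S4} by δ(·,0) → {S1,S2} and {S4}.
Split {S0,S3} by δ(·,2) → {S0} and {S3}.
No further refinement is possible. Final partition (4 blocks): {S0} | {S1,S2} | {S4} | {S3}.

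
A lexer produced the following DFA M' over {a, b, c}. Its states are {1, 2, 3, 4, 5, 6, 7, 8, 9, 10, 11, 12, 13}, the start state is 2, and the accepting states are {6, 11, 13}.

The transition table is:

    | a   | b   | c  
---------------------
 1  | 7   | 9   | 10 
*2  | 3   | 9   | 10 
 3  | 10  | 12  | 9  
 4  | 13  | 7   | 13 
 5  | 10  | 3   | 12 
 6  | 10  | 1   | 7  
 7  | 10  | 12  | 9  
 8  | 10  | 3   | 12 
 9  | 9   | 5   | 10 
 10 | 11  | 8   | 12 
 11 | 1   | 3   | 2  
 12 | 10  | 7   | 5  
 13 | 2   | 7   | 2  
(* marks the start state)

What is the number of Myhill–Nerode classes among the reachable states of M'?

6

First remove the unreachable states {4,6,13}; 10 states remain.
Initial partition by acceptance: {11} | {1,2,3,5,7,8,9,10,12}.
Split {1,2,3,5,7,8,9,10,12} by δ(·,a) → {1,2,3,5,7,8,9,12} and {10}.
On input a, block {1,2,3,5,7,8,9,12} splits into {3,5,7,8,12} and {1,2,9}.
Split {3,5,7,8,12} by δ(·,c) → {5,8,12} and {3,7}.
Refine {1,2,9} on symbol a: members go to different blocks, giving {1,2} and {9}.
The partition is now stable with 6 blocks: {11} | {5,8,12} | {10} | {1,2} | {3,7} | {9}.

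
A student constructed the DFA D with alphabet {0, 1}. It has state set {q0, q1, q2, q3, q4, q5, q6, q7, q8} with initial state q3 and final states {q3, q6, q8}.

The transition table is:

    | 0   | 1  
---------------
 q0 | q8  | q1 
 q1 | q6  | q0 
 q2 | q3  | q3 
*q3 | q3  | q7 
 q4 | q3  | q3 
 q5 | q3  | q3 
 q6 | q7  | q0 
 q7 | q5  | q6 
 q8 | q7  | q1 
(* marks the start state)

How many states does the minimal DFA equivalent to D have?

Reachable states from the start: {q0,q1,q3,q5,q6,q7,q8}. Unreachable: {q2,q4} — drop them.
Start with accepting vs non-accepting: {q3,q6,q8} | {q0,q1,q5,q7}.
Split {q3,q6,q8} by δ(·,0) → {q6,q8} and {q3}.
Refine {q0,q1,q5,q7} on symbol 0: members go to different blocks, giving {q0,q1} and {q5} and {q7}.
No further refinement is possible. Final partition (5 blocks): {q6,q8} | {q0,q1} | {q3} | {q5} | {q7}.

5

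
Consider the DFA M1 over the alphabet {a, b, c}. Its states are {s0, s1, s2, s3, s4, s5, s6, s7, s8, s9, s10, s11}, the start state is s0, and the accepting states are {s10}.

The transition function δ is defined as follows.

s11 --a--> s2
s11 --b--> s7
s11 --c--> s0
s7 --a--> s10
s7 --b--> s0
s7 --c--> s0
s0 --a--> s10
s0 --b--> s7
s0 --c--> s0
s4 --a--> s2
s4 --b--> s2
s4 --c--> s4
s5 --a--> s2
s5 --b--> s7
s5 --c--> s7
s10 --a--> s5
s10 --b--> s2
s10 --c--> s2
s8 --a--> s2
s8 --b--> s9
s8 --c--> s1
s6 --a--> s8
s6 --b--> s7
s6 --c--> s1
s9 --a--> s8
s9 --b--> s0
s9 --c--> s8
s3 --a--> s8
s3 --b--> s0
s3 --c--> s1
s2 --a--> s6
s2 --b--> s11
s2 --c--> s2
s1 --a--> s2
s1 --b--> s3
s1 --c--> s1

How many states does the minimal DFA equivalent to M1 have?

First remove the unreachable states {s4}; 11 states remain.
Start with accepting vs non-accepting: {s10} | {s0,s1,s2,s3,s5,s6,s7,s8,s9,s11}.
Refine {s0,s1,s2,s3,s5,s6,s7,s8,s9,s11} on symbol a: members go to different blocks, giving {s1,s2,s3,s5,s6,s8,s9,s11} and {s0,s7}.
On input b, block {s1,s2,s3,s5,s6,s8,s9,s11} splits into {s3,s5,s6,s9,s11} and {s1,s2,s8}.
Refine {s3,s5,s6,s9,s11} on symbol c: members go to different blocks, giving {s3,s6,s9} and {s5,s11}.
Split {s1,s2,s8} by δ(·,a) → {s1,s8} and {s2}.
Stable partition: {s10} | {s3,s6,s9} | {s0,s7} | {s1,s8} | {s5,s11} | {s2} — 6 equivalence classes.

6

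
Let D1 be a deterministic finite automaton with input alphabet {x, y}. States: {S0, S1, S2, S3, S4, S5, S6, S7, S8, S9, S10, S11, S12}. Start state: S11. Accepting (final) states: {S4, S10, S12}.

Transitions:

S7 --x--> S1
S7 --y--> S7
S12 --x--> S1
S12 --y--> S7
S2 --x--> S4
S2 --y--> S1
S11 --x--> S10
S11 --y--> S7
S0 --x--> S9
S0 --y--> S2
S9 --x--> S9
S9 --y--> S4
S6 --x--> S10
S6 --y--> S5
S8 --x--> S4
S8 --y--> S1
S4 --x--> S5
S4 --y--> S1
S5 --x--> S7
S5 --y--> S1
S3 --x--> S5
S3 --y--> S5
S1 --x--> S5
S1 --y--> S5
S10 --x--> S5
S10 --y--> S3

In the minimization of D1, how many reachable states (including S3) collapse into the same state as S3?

Reachable states from the start: {S1,S3,S5,S7,S10,S11}. Unreachable: {S0,S2,S4,S6,S8,S9,S12} — drop them.
Start with accepting vs non-accepting: {S10} | {S1,S3,S5,S7,S11}.
On input x, block {S1,S3,S5,S7,S11} splits into {S1,S3,S5,S7} and {S11}.
Stable partition: {S10} | {S1,S3,S5,S7} | {S11} — 3 equivalence classes.
The equivalence class containing S3 is {S1,S3,S5,S7}, of size 4.

4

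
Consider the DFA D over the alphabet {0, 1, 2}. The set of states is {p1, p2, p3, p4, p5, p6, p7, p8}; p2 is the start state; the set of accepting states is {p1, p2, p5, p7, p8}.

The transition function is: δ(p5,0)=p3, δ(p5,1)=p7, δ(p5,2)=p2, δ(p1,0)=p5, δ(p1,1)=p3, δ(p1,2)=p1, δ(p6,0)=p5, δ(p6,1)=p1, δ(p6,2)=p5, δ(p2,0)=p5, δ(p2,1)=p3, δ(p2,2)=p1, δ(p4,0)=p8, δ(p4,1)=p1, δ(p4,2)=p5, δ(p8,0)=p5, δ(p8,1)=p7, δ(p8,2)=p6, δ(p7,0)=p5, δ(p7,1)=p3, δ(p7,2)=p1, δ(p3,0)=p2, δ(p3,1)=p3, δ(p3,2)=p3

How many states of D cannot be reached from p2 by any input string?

3

Starting at p2 and following transitions, the reachable set is {p1, p2, p3, p5, p7}. That leaves p4, p6, p8 unreachable — 3 in total.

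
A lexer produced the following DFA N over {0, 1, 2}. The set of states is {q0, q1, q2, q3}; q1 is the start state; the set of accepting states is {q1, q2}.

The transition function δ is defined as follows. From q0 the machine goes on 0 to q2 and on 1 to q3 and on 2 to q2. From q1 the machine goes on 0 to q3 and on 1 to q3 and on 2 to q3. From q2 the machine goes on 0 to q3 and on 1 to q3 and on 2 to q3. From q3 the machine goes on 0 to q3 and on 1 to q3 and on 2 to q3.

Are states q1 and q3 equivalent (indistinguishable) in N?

No

First remove the unreachable states {q0,q2}; 2 states remain.
Start with accepting vs non-accepting: {q1} | {q3}.
Stable partition: {q1} | {q3} — 2 equivalence classes.
q1 and q3 end up in different blocks, so they are distinguishable. For instance, the string 'ε' is accepted from only q1.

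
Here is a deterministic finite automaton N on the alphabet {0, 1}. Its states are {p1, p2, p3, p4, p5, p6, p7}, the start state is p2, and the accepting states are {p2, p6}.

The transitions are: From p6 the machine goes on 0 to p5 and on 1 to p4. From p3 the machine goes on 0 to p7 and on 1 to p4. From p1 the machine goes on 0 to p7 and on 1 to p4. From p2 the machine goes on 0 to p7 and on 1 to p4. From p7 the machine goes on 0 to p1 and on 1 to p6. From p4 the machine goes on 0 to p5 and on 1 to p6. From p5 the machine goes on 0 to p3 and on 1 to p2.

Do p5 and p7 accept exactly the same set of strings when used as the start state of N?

P0 = {p2,p6} | {p1,p3,p4,p5,p7}.
On input 1, block {p1,p3,p4,p5,p7} splits into {p4,p5,p7} and {p1,p3}.
Split {p4,p5,p7} by δ(·,0) → {p5,p7} and {p4}.
The partition is now stable with 4 blocks: {p2,p6} | {p5,p7} | {p1,p3} | {p4}.
p5 and p7 lie in the same block of the stable partition, so they are equivalent — no string distinguishes them.

Yes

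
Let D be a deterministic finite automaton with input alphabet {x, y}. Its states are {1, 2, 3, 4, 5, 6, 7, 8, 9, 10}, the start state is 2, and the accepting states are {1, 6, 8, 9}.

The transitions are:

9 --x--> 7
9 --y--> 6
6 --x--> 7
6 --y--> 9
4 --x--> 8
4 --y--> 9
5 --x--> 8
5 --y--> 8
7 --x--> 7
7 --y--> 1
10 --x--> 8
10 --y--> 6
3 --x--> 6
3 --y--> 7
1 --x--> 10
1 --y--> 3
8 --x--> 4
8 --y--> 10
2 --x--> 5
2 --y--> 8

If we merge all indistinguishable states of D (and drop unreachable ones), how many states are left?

All states are reachable from the start state.
P0 = {1,6,8,9} | {2,3,4,5,7,10}.
Split {1,6,8,9} by δ(·,y) → {1,8} and {6,9}.
Refine {2,3,4,5,7,10} on symbol x: members go to different blocks, giving {4,5,10} and {2,7} and {3}.
Refine {1,8} on symbol y: members go to different blocks, giving {1} and {8}.
Refine {4,5,10} on symbol y: members go to different blocks, giving {4,10} and {5}.
On input x, block {2,7} splits into {2} and {7}.
Stable partition: {1} | {4,10} | {6,9} | {2} | {3} | {8} | {5} | {7} — 8 equivalence classes.

8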